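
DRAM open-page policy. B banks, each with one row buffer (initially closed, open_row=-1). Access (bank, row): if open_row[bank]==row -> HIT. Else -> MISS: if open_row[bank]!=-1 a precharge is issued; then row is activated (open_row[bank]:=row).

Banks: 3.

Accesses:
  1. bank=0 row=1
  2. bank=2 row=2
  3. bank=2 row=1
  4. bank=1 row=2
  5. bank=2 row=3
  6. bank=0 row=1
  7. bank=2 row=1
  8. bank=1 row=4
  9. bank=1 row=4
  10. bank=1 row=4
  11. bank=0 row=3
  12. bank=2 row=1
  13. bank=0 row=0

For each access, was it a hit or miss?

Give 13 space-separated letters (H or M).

Answer: M M M M M H M M H H M H M

Derivation:
Acc 1: bank0 row1 -> MISS (open row1); precharges=0
Acc 2: bank2 row2 -> MISS (open row2); precharges=0
Acc 3: bank2 row1 -> MISS (open row1); precharges=1
Acc 4: bank1 row2 -> MISS (open row2); precharges=1
Acc 5: bank2 row3 -> MISS (open row3); precharges=2
Acc 6: bank0 row1 -> HIT
Acc 7: bank2 row1 -> MISS (open row1); precharges=3
Acc 8: bank1 row4 -> MISS (open row4); precharges=4
Acc 9: bank1 row4 -> HIT
Acc 10: bank1 row4 -> HIT
Acc 11: bank0 row3 -> MISS (open row3); precharges=5
Acc 12: bank2 row1 -> HIT
Acc 13: bank0 row0 -> MISS (open row0); precharges=6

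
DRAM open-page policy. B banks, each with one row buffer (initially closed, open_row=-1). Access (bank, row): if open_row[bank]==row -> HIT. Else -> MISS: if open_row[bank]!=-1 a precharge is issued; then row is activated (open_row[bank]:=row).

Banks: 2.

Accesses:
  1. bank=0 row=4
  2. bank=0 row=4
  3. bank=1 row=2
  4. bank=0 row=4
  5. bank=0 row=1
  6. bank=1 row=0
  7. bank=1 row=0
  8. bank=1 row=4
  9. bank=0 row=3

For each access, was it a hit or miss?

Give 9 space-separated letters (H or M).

Acc 1: bank0 row4 -> MISS (open row4); precharges=0
Acc 2: bank0 row4 -> HIT
Acc 3: bank1 row2 -> MISS (open row2); precharges=0
Acc 4: bank0 row4 -> HIT
Acc 5: bank0 row1 -> MISS (open row1); precharges=1
Acc 6: bank1 row0 -> MISS (open row0); precharges=2
Acc 7: bank1 row0 -> HIT
Acc 8: bank1 row4 -> MISS (open row4); precharges=3
Acc 9: bank0 row3 -> MISS (open row3); precharges=4

Answer: M H M H M M H M M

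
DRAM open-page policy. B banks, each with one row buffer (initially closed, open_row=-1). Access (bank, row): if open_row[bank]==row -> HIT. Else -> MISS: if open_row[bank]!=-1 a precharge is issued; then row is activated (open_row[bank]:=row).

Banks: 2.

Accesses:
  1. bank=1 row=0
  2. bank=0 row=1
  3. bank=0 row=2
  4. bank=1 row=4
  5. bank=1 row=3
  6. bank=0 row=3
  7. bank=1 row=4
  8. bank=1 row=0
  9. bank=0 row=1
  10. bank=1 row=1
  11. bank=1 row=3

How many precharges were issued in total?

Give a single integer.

Acc 1: bank1 row0 -> MISS (open row0); precharges=0
Acc 2: bank0 row1 -> MISS (open row1); precharges=0
Acc 3: bank0 row2 -> MISS (open row2); precharges=1
Acc 4: bank1 row4 -> MISS (open row4); precharges=2
Acc 5: bank1 row3 -> MISS (open row3); precharges=3
Acc 6: bank0 row3 -> MISS (open row3); precharges=4
Acc 7: bank1 row4 -> MISS (open row4); precharges=5
Acc 8: bank1 row0 -> MISS (open row0); precharges=6
Acc 9: bank0 row1 -> MISS (open row1); precharges=7
Acc 10: bank1 row1 -> MISS (open row1); precharges=8
Acc 11: bank1 row3 -> MISS (open row3); precharges=9

Answer: 9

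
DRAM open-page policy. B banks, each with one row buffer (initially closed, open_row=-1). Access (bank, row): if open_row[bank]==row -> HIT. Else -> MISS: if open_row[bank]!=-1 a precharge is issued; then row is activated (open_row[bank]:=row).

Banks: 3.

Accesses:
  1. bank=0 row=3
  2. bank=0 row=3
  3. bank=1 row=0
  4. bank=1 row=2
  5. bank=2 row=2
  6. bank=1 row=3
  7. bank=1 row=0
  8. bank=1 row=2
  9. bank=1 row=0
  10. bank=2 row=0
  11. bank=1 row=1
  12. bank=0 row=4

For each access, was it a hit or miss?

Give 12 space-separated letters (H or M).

Acc 1: bank0 row3 -> MISS (open row3); precharges=0
Acc 2: bank0 row3 -> HIT
Acc 3: bank1 row0 -> MISS (open row0); precharges=0
Acc 4: bank1 row2 -> MISS (open row2); precharges=1
Acc 5: bank2 row2 -> MISS (open row2); precharges=1
Acc 6: bank1 row3 -> MISS (open row3); precharges=2
Acc 7: bank1 row0 -> MISS (open row0); precharges=3
Acc 8: bank1 row2 -> MISS (open row2); precharges=4
Acc 9: bank1 row0 -> MISS (open row0); precharges=5
Acc 10: bank2 row0 -> MISS (open row0); precharges=6
Acc 11: bank1 row1 -> MISS (open row1); precharges=7
Acc 12: bank0 row4 -> MISS (open row4); precharges=8

Answer: M H M M M M M M M M M M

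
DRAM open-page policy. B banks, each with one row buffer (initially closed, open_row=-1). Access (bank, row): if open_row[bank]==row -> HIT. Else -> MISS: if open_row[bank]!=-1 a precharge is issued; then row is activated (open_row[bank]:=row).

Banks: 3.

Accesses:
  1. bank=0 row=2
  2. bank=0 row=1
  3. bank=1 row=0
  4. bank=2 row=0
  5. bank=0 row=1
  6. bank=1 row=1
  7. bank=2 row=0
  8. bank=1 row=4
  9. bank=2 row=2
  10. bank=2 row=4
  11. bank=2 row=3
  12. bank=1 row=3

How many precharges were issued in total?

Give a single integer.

Acc 1: bank0 row2 -> MISS (open row2); precharges=0
Acc 2: bank0 row1 -> MISS (open row1); precharges=1
Acc 3: bank1 row0 -> MISS (open row0); precharges=1
Acc 4: bank2 row0 -> MISS (open row0); precharges=1
Acc 5: bank0 row1 -> HIT
Acc 6: bank1 row1 -> MISS (open row1); precharges=2
Acc 7: bank2 row0 -> HIT
Acc 8: bank1 row4 -> MISS (open row4); precharges=3
Acc 9: bank2 row2 -> MISS (open row2); precharges=4
Acc 10: bank2 row4 -> MISS (open row4); precharges=5
Acc 11: bank2 row3 -> MISS (open row3); precharges=6
Acc 12: bank1 row3 -> MISS (open row3); precharges=7

Answer: 7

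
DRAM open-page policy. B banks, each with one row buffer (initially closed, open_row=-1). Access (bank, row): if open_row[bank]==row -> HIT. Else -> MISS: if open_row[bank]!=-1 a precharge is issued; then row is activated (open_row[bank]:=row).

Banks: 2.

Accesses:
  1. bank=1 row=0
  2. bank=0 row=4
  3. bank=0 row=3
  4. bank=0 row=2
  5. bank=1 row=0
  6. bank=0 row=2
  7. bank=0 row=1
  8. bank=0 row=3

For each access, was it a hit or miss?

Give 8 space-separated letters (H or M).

Answer: M M M M H H M M

Derivation:
Acc 1: bank1 row0 -> MISS (open row0); precharges=0
Acc 2: bank0 row4 -> MISS (open row4); precharges=0
Acc 3: bank0 row3 -> MISS (open row3); precharges=1
Acc 4: bank0 row2 -> MISS (open row2); precharges=2
Acc 5: bank1 row0 -> HIT
Acc 6: bank0 row2 -> HIT
Acc 7: bank0 row1 -> MISS (open row1); precharges=3
Acc 8: bank0 row3 -> MISS (open row3); precharges=4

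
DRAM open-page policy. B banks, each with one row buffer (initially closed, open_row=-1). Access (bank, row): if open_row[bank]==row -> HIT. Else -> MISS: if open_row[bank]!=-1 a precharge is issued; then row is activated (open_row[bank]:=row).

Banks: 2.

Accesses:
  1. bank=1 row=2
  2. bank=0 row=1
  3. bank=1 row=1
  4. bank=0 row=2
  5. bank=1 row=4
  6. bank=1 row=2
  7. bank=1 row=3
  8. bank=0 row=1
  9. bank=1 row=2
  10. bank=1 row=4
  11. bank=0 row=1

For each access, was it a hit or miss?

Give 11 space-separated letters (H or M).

Acc 1: bank1 row2 -> MISS (open row2); precharges=0
Acc 2: bank0 row1 -> MISS (open row1); precharges=0
Acc 3: bank1 row1 -> MISS (open row1); precharges=1
Acc 4: bank0 row2 -> MISS (open row2); precharges=2
Acc 5: bank1 row4 -> MISS (open row4); precharges=3
Acc 6: bank1 row2 -> MISS (open row2); precharges=4
Acc 7: bank1 row3 -> MISS (open row3); precharges=5
Acc 8: bank0 row1 -> MISS (open row1); precharges=6
Acc 9: bank1 row2 -> MISS (open row2); precharges=7
Acc 10: bank1 row4 -> MISS (open row4); precharges=8
Acc 11: bank0 row1 -> HIT

Answer: M M M M M M M M M M H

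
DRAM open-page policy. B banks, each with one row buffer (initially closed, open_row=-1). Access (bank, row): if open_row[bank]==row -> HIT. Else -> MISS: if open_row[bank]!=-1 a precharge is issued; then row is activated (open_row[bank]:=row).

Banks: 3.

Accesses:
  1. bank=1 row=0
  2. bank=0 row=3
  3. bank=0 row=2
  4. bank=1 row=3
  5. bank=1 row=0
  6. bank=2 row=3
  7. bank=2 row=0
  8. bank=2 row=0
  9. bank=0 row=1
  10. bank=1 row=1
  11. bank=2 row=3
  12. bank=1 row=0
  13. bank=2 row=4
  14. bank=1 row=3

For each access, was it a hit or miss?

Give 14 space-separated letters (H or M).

Acc 1: bank1 row0 -> MISS (open row0); precharges=0
Acc 2: bank0 row3 -> MISS (open row3); precharges=0
Acc 3: bank0 row2 -> MISS (open row2); precharges=1
Acc 4: bank1 row3 -> MISS (open row3); precharges=2
Acc 5: bank1 row0 -> MISS (open row0); precharges=3
Acc 6: bank2 row3 -> MISS (open row3); precharges=3
Acc 7: bank2 row0 -> MISS (open row0); precharges=4
Acc 8: bank2 row0 -> HIT
Acc 9: bank0 row1 -> MISS (open row1); precharges=5
Acc 10: bank1 row1 -> MISS (open row1); precharges=6
Acc 11: bank2 row3 -> MISS (open row3); precharges=7
Acc 12: bank1 row0 -> MISS (open row0); precharges=8
Acc 13: bank2 row4 -> MISS (open row4); precharges=9
Acc 14: bank1 row3 -> MISS (open row3); precharges=10

Answer: M M M M M M M H M M M M M M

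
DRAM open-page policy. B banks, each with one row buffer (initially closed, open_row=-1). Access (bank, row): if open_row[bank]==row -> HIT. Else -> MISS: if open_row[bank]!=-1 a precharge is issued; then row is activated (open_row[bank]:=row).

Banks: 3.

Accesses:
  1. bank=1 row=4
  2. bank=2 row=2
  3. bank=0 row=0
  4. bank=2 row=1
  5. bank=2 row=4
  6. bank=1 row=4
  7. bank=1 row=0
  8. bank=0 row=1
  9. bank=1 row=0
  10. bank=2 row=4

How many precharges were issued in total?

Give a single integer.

Acc 1: bank1 row4 -> MISS (open row4); precharges=0
Acc 2: bank2 row2 -> MISS (open row2); precharges=0
Acc 3: bank0 row0 -> MISS (open row0); precharges=0
Acc 4: bank2 row1 -> MISS (open row1); precharges=1
Acc 5: bank2 row4 -> MISS (open row4); precharges=2
Acc 6: bank1 row4 -> HIT
Acc 7: bank1 row0 -> MISS (open row0); precharges=3
Acc 8: bank0 row1 -> MISS (open row1); precharges=4
Acc 9: bank1 row0 -> HIT
Acc 10: bank2 row4 -> HIT

Answer: 4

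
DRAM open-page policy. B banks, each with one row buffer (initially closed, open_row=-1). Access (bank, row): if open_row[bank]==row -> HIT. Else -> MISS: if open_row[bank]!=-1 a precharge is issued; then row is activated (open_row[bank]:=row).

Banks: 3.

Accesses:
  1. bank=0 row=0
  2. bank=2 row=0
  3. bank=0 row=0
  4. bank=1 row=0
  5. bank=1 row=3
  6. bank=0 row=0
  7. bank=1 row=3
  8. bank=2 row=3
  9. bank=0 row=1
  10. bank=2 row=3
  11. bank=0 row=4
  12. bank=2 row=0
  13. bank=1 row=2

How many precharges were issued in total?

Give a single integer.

Answer: 6

Derivation:
Acc 1: bank0 row0 -> MISS (open row0); precharges=0
Acc 2: bank2 row0 -> MISS (open row0); precharges=0
Acc 3: bank0 row0 -> HIT
Acc 4: bank1 row0 -> MISS (open row0); precharges=0
Acc 5: bank1 row3 -> MISS (open row3); precharges=1
Acc 6: bank0 row0 -> HIT
Acc 7: bank1 row3 -> HIT
Acc 8: bank2 row3 -> MISS (open row3); precharges=2
Acc 9: bank0 row1 -> MISS (open row1); precharges=3
Acc 10: bank2 row3 -> HIT
Acc 11: bank0 row4 -> MISS (open row4); precharges=4
Acc 12: bank2 row0 -> MISS (open row0); precharges=5
Acc 13: bank1 row2 -> MISS (open row2); precharges=6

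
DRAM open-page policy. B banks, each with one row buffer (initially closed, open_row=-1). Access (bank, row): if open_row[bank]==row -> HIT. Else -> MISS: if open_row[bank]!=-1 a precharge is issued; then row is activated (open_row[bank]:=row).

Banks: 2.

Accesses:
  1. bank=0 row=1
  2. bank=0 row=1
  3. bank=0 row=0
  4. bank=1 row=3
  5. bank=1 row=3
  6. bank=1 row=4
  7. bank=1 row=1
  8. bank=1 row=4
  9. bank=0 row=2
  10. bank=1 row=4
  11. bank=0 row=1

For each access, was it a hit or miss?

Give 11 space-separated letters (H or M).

Answer: M H M M H M M M M H M

Derivation:
Acc 1: bank0 row1 -> MISS (open row1); precharges=0
Acc 2: bank0 row1 -> HIT
Acc 3: bank0 row0 -> MISS (open row0); precharges=1
Acc 4: bank1 row3 -> MISS (open row3); precharges=1
Acc 5: bank1 row3 -> HIT
Acc 6: bank1 row4 -> MISS (open row4); precharges=2
Acc 7: bank1 row1 -> MISS (open row1); precharges=3
Acc 8: bank1 row4 -> MISS (open row4); precharges=4
Acc 9: bank0 row2 -> MISS (open row2); precharges=5
Acc 10: bank1 row4 -> HIT
Acc 11: bank0 row1 -> MISS (open row1); precharges=6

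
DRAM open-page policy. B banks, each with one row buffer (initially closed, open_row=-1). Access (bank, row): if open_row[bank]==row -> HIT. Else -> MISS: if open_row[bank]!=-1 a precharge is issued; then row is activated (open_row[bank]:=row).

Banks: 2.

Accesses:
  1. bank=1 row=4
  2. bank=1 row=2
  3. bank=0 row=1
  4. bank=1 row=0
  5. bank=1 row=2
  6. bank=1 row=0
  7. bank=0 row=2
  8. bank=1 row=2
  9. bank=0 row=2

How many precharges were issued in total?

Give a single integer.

Answer: 6

Derivation:
Acc 1: bank1 row4 -> MISS (open row4); precharges=0
Acc 2: bank1 row2 -> MISS (open row2); precharges=1
Acc 3: bank0 row1 -> MISS (open row1); precharges=1
Acc 4: bank1 row0 -> MISS (open row0); precharges=2
Acc 5: bank1 row2 -> MISS (open row2); precharges=3
Acc 6: bank1 row0 -> MISS (open row0); precharges=4
Acc 7: bank0 row2 -> MISS (open row2); precharges=5
Acc 8: bank1 row2 -> MISS (open row2); precharges=6
Acc 9: bank0 row2 -> HIT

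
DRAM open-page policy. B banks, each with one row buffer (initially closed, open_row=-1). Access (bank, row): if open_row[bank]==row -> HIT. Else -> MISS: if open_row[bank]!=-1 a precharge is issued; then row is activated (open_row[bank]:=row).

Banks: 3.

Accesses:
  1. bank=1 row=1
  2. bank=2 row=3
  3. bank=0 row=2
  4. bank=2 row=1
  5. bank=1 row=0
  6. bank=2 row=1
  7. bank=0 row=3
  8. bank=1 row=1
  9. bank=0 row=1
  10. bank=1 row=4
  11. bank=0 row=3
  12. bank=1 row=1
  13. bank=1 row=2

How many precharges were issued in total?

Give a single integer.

Acc 1: bank1 row1 -> MISS (open row1); precharges=0
Acc 2: bank2 row3 -> MISS (open row3); precharges=0
Acc 3: bank0 row2 -> MISS (open row2); precharges=0
Acc 4: bank2 row1 -> MISS (open row1); precharges=1
Acc 5: bank1 row0 -> MISS (open row0); precharges=2
Acc 6: bank2 row1 -> HIT
Acc 7: bank0 row3 -> MISS (open row3); precharges=3
Acc 8: bank1 row1 -> MISS (open row1); precharges=4
Acc 9: bank0 row1 -> MISS (open row1); precharges=5
Acc 10: bank1 row4 -> MISS (open row4); precharges=6
Acc 11: bank0 row3 -> MISS (open row3); precharges=7
Acc 12: bank1 row1 -> MISS (open row1); precharges=8
Acc 13: bank1 row2 -> MISS (open row2); precharges=9

Answer: 9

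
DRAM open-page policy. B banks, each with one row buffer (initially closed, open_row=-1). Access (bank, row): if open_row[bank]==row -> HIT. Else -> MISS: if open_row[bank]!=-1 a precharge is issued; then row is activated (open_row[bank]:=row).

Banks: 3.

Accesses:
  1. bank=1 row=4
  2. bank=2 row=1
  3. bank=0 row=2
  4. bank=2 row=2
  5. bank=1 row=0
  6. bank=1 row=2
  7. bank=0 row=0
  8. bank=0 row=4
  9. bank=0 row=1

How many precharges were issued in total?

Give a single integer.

Answer: 6

Derivation:
Acc 1: bank1 row4 -> MISS (open row4); precharges=0
Acc 2: bank2 row1 -> MISS (open row1); precharges=0
Acc 3: bank0 row2 -> MISS (open row2); precharges=0
Acc 4: bank2 row2 -> MISS (open row2); precharges=1
Acc 5: bank1 row0 -> MISS (open row0); precharges=2
Acc 6: bank1 row2 -> MISS (open row2); precharges=3
Acc 7: bank0 row0 -> MISS (open row0); precharges=4
Acc 8: bank0 row4 -> MISS (open row4); precharges=5
Acc 9: bank0 row1 -> MISS (open row1); precharges=6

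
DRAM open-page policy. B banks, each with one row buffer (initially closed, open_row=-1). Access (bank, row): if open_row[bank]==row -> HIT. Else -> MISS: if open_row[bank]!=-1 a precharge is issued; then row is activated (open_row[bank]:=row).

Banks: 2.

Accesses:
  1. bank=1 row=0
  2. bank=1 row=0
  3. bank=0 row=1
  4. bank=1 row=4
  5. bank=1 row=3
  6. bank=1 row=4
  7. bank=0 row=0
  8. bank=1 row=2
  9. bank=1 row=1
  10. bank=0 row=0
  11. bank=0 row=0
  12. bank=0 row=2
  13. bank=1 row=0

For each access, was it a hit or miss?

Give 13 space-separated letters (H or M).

Answer: M H M M M M M M M H H M M

Derivation:
Acc 1: bank1 row0 -> MISS (open row0); precharges=0
Acc 2: bank1 row0 -> HIT
Acc 3: bank0 row1 -> MISS (open row1); precharges=0
Acc 4: bank1 row4 -> MISS (open row4); precharges=1
Acc 5: bank1 row3 -> MISS (open row3); precharges=2
Acc 6: bank1 row4 -> MISS (open row4); precharges=3
Acc 7: bank0 row0 -> MISS (open row0); precharges=4
Acc 8: bank1 row2 -> MISS (open row2); precharges=5
Acc 9: bank1 row1 -> MISS (open row1); precharges=6
Acc 10: bank0 row0 -> HIT
Acc 11: bank0 row0 -> HIT
Acc 12: bank0 row2 -> MISS (open row2); precharges=7
Acc 13: bank1 row0 -> MISS (open row0); precharges=8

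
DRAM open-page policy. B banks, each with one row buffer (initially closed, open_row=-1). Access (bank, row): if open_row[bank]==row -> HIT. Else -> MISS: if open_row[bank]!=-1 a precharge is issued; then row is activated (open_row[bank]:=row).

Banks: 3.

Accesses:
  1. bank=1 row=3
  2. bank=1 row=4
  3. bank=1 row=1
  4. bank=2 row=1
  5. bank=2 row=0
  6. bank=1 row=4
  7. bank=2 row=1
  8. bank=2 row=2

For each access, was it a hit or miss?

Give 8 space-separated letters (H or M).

Acc 1: bank1 row3 -> MISS (open row3); precharges=0
Acc 2: bank1 row4 -> MISS (open row4); precharges=1
Acc 3: bank1 row1 -> MISS (open row1); precharges=2
Acc 4: bank2 row1 -> MISS (open row1); precharges=2
Acc 5: bank2 row0 -> MISS (open row0); precharges=3
Acc 6: bank1 row4 -> MISS (open row4); precharges=4
Acc 7: bank2 row1 -> MISS (open row1); precharges=5
Acc 8: bank2 row2 -> MISS (open row2); precharges=6

Answer: M M M M M M M M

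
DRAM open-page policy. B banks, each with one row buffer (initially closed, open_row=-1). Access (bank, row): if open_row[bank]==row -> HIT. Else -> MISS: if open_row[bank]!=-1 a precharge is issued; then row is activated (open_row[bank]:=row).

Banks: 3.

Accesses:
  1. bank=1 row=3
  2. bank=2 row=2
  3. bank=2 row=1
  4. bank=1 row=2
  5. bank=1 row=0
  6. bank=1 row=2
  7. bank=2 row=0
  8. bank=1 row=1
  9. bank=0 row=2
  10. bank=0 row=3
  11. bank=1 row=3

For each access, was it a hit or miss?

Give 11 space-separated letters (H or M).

Acc 1: bank1 row3 -> MISS (open row3); precharges=0
Acc 2: bank2 row2 -> MISS (open row2); precharges=0
Acc 3: bank2 row1 -> MISS (open row1); precharges=1
Acc 4: bank1 row2 -> MISS (open row2); precharges=2
Acc 5: bank1 row0 -> MISS (open row0); precharges=3
Acc 6: bank1 row2 -> MISS (open row2); precharges=4
Acc 7: bank2 row0 -> MISS (open row0); precharges=5
Acc 8: bank1 row1 -> MISS (open row1); precharges=6
Acc 9: bank0 row2 -> MISS (open row2); precharges=6
Acc 10: bank0 row3 -> MISS (open row3); precharges=7
Acc 11: bank1 row3 -> MISS (open row3); precharges=8

Answer: M M M M M M M M M M M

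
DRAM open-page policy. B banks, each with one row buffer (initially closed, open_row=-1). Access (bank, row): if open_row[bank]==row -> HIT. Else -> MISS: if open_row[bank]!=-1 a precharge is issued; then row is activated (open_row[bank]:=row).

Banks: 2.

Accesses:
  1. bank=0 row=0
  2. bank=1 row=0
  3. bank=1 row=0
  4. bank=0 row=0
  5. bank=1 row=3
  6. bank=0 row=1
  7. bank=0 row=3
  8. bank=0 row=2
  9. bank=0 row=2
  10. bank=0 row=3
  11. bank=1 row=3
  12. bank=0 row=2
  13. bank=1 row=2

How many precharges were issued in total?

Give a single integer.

Acc 1: bank0 row0 -> MISS (open row0); precharges=0
Acc 2: bank1 row0 -> MISS (open row0); precharges=0
Acc 3: bank1 row0 -> HIT
Acc 4: bank0 row0 -> HIT
Acc 5: bank1 row3 -> MISS (open row3); precharges=1
Acc 6: bank0 row1 -> MISS (open row1); precharges=2
Acc 7: bank0 row3 -> MISS (open row3); precharges=3
Acc 8: bank0 row2 -> MISS (open row2); precharges=4
Acc 9: bank0 row2 -> HIT
Acc 10: bank0 row3 -> MISS (open row3); precharges=5
Acc 11: bank1 row3 -> HIT
Acc 12: bank0 row2 -> MISS (open row2); precharges=6
Acc 13: bank1 row2 -> MISS (open row2); precharges=7

Answer: 7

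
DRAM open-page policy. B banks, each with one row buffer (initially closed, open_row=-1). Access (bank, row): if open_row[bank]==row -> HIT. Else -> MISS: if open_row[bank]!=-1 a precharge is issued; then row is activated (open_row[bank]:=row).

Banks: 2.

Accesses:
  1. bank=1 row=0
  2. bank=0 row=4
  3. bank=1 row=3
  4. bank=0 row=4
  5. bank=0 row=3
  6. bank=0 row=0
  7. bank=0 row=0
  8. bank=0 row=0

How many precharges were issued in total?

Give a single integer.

Acc 1: bank1 row0 -> MISS (open row0); precharges=0
Acc 2: bank0 row4 -> MISS (open row4); precharges=0
Acc 3: bank1 row3 -> MISS (open row3); precharges=1
Acc 4: bank0 row4 -> HIT
Acc 5: bank0 row3 -> MISS (open row3); precharges=2
Acc 6: bank0 row0 -> MISS (open row0); precharges=3
Acc 7: bank0 row0 -> HIT
Acc 8: bank0 row0 -> HIT

Answer: 3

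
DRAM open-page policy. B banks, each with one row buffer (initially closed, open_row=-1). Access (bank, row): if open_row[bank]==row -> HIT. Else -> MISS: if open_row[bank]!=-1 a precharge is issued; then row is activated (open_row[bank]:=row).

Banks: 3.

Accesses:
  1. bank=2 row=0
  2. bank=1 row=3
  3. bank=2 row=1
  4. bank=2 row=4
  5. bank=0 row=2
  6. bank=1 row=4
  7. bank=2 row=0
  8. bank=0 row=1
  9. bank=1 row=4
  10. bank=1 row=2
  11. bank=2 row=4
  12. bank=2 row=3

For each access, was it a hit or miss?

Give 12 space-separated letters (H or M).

Acc 1: bank2 row0 -> MISS (open row0); precharges=0
Acc 2: bank1 row3 -> MISS (open row3); precharges=0
Acc 3: bank2 row1 -> MISS (open row1); precharges=1
Acc 4: bank2 row4 -> MISS (open row4); precharges=2
Acc 5: bank0 row2 -> MISS (open row2); precharges=2
Acc 6: bank1 row4 -> MISS (open row4); precharges=3
Acc 7: bank2 row0 -> MISS (open row0); precharges=4
Acc 8: bank0 row1 -> MISS (open row1); precharges=5
Acc 9: bank1 row4 -> HIT
Acc 10: bank1 row2 -> MISS (open row2); precharges=6
Acc 11: bank2 row4 -> MISS (open row4); precharges=7
Acc 12: bank2 row3 -> MISS (open row3); precharges=8

Answer: M M M M M M M M H M M M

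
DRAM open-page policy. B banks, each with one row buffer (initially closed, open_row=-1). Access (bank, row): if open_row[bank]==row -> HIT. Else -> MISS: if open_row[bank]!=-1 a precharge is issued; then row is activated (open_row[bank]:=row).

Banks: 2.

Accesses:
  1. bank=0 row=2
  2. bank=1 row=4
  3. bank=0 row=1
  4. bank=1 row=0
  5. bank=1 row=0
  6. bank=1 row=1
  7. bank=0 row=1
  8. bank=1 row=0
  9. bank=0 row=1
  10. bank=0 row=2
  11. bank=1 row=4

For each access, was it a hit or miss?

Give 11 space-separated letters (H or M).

Answer: M M M M H M H M H M M

Derivation:
Acc 1: bank0 row2 -> MISS (open row2); precharges=0
Acc 2: bank1 row4 -> MISS (open row4); precharges=0
Acc 3: bank0 row1 -> MISS (open row1); precharges=1
Acc 4: bank1 row0 -> MISS (open row0); precharges=2
Acc 5: bank1 row0 -> HIT
Acc 6: bank1 row1 -> MISS (open row1); precharges=3
Acc 7: bank0 row1 -> HIT
Acc 8: bank1 row0 -> MISS (open row0); precharges=4
Acc 9: bank0 row1 -> HIT
Acc 10: bank0 row2 -> MISS (open row2); precharges=5
Acc 11: bank1 row4 -> MISS (open row4); precharges=6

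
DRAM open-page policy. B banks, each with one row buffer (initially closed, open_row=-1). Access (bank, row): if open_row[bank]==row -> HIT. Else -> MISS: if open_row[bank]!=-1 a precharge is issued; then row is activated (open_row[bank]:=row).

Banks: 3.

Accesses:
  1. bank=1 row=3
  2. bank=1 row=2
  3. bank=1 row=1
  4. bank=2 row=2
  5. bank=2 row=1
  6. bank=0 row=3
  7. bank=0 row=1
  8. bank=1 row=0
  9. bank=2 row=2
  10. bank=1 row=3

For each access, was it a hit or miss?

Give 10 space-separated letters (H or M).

Answer: M M M M M M M M M M

Derivation:
Acc 1: bank1 row3 -> MISS (open row3); precharges=0
Acc 2: bank1 row2 -> MISS (open row2); precharges=1
Acc 3: bank1 row1 -> MISS (open row1); precharges=2
Acc 4: bank2 row2 -> MISS (open row2); precharges=2
Acc 5: bank2 row1 -> MISS (open row1); precharges=3
Acc 6: bank0 row3 -> MISS (open row3); precharges=3
Acc 7: bank0 row1 -> MISS (open row1); precharges=4
Acc 8: bank1 row0 -> MISS (open row0); precharges=5
Acc 9: bank2 row2 -> MISS (open row2); precharges=6
Acc 10: bank1 row3 -> MISS (open row3); precharges=7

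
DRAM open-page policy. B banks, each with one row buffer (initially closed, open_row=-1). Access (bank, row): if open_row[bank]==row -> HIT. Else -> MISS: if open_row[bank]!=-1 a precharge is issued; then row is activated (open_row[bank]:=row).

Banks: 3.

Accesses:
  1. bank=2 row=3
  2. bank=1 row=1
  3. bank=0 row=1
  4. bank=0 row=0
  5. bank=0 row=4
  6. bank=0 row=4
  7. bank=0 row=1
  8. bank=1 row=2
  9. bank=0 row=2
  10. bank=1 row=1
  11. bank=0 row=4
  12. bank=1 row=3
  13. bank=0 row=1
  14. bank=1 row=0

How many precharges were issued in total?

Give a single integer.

Answer: 10

Derivation:
Acc 1: bank2 row3 -> MISS (open row3); precharges=0
Acc 2: bank1 row1 -> MISS (open row1); precharges=0
Acc 3: bank0 row1 -> MISS (open row1); precharges=0
Acc 4: bank0 row0 -> MISS (open row0); precharges=1
Acc 5: bank0 row4 -> MISS (open row4); precharges=2
Acc 6: bank0 row4 -> HIT
Acc 7: bank0 row1 -> MISS (open row1); precharges=3
Acc 8: bank1 row2 -> MISS (open row2); precharges=4
Acc 9: bank0 row2 -> MISS (open row2); precharges=5
Acc 10: bank1 row1 -> MISS (open row1); precharges=6
Acc 11: bank0 row4 -> MISS (open row4); precharges=7
Acc 12: bank1 row3 -> MISS (open row3); precharges=8
Acc 13: bank0 row1 -> MISS (open row1); precharges=9
Acc 14: bank1 row0 -> MISS (open row0); precharges=10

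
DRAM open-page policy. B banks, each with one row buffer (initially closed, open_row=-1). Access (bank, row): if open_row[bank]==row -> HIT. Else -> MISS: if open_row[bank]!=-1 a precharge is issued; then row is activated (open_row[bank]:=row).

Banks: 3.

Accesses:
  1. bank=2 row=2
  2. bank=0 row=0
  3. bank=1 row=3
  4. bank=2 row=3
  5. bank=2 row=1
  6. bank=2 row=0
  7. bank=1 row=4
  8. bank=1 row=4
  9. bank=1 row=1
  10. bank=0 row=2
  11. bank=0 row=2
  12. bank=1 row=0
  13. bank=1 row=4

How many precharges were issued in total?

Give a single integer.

Acc 1: bank2 row2 -> MISS (open row2); precharges=0
Acc 2: bank0 row0 -> MISS (open row0); precharges=0
Acc 3: bank1 row3 -> MISS (open row3); precharges=0
Acc 4: bank2 row3 -> MISS (open row3); precharges=1
Acc 5: bank2 row1 -> MISS (open row1); precharges=2
Acc 6: bank2 row0 -> MISS (open row0); precharges=3
Acc 7: bank1 row4 -> MISS (open row4); precharges=4
Acc 8: bank1 row4 -> HIT
Acc 9: bank1 row1 -> MISS (open row1); precharges=5
Acc 10: bank0 row2 -> MISS (open row2); precharges=6
Acc 11: bank0 row2 -> HIT
Acc 12: bank1 row0 -> MISS (open row0); precharges=7
Acc 13: bank1 row4 -> MISS (open row4); precharges=8

Answer: 8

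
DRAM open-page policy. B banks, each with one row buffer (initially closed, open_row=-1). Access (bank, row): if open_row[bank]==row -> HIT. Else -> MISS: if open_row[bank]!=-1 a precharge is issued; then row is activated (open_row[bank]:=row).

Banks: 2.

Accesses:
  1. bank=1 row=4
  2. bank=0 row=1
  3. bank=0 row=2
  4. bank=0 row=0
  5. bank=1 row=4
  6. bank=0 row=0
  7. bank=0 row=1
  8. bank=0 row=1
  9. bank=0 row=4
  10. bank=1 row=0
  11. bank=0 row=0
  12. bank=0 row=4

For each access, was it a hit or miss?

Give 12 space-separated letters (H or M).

Acc 1: bank1 row4 -> MISS (open row4); precharges=0
Acc 2: bank0 row1 -> MISS (open row1); precharges=0
Acc 3: bank0 row2 -> MISS (open row2); precharges=1
Acc 4: bank0 row0 -> MISS (open row0); precharges=2
Acc 5: bank1 row4 -> HIT
Acc 6: bank0 row0 -> HIT
Acc 7: bank0 row1 -> MISS (open row1); precharges=3
Acc 8: bank0 row1 -> HIT
Acc 9: bank0 row4 -> MISS (open row4); precharges=4
Acc 10: bank1 row0 -> MISS (open row0); precharges=5
Acc 11: bank0 row0 -> MISS (open row0); precharges=6
Acc 12: bank0 row4 -> MISS (open row4); precharges=7

Answer: M M M M H H M H M M M M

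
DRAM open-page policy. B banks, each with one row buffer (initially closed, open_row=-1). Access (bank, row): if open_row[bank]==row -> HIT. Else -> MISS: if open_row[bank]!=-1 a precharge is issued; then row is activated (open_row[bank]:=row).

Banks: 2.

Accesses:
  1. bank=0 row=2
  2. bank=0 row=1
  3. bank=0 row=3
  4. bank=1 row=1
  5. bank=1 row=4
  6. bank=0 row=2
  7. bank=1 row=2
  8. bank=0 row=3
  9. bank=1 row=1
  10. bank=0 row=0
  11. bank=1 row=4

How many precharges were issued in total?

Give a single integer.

Acc 1: bank0 row2 -> MISS (open row2); precharges=0
Acc 2: bank0 row1 -> MISS (open row1); precharges=1
Acc 3: bank0 row3 -> MISS (open row3); precharges=2
Acc 4: bank1 row1 -> MISS (open row1); precharges=2
Acc 5: bank1 row4 -> MISS (open row4); precharges=3
Acc 6: bank0 row2 -> MISS (open row2); precharges=4
Acc 7: bank1 row2 -> MISS (open row2); precharges=5
Acc 8: bank0 row3 -> MISS (open row3); precharges=6
Acc 9: bank1 row1 -> MISS (open row1); precharges=7
Acc 10: bank0 row0 -> MISS (open row0); precharges=8
Acc 11: bank1 row4 -> MISS (open row4); precharges=9

Answer: 9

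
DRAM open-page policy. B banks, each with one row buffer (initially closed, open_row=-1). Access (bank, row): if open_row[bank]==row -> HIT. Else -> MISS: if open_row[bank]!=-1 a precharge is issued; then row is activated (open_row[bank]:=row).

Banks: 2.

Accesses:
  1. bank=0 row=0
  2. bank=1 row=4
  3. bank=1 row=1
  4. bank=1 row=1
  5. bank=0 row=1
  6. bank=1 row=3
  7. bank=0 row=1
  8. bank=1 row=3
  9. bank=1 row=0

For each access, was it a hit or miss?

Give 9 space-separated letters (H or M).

Answer: M M M H M M H H M

Derivation:
Acc 1: bank0 row0 -> MISS (open row0); precharges=0
Acc 2: bank1 row4 -> MISS (open row4); precharges=0
Acc 3: bank1 row1 -> MISS (open row1); precharges=1
Acc 4: bank1 row1 -> HIT
Acc 5: bank0 row1 -> MISS (open row1); precharges=2
Acc 6: bank1 row3 -> MISS (open row3); precharges=3
Acc 7: bank0 row1 -> HIT
Acc 8: bank1 row3 -> HIT
Acc 9: bank1 row0 -> MISS (open row0); precharges=4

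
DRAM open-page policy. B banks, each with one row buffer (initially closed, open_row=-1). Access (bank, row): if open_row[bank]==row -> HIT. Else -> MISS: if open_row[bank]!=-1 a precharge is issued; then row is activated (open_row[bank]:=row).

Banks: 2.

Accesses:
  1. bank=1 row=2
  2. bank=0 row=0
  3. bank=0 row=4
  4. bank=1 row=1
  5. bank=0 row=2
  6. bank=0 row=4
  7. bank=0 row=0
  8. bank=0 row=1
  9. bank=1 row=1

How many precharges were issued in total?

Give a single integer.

Acc 1: bank1 row2 -> MISS (open row2); precharges=0
Acc 2: bank0 row0 -> MISS (open row0); precharges=0
Acc 3: bank0 row4 -> MISS (open row4); precharges=1
Acc 4: bank1 row1 -> MISS (open row1); precharges=2
Acc 5: bank0 row2 -> MISS (open row2); precharges=3
Acc 6: bank0 row4 -> MISS (open row4); precharges=4
Acc 7: bank0 row0 -> MISS (open row0); precharges=5
Acc 8: bank0 row1 -> MISS (open row1); precharges=6
Acc 9: bank1 row1 -> HIT

Answer: 6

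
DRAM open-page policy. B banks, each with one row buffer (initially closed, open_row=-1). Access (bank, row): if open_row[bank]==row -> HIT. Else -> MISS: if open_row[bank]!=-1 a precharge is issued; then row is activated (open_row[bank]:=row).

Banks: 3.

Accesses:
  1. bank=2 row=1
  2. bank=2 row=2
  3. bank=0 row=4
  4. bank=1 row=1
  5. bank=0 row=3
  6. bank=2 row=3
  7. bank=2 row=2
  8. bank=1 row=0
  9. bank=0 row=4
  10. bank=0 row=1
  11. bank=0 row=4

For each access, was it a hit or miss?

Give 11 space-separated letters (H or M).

Answer: M M M M M M M M M M M

Derivation:
Acc 1: bank2 row1 -> MISS (open row1); precharges=0
Acc 2: bank2 row2 -> MISS (open row2); precharges=1
Acc 3: bank0 row4 -> MISS (open row4); precharges=1
Acc 4: bank1 row1 -> MISS (open row1); precharges=1
Acc 5: bank0 row3 -> MISS (open row3); precharges=2
Acc 6: bank2 row3 -> MISS (open row3); precharges=3
Acc 7: bank2 row2 -> MISS (open row2); precharges=4
Acc 8: bank1 row0 -> MISS (open row0); precharges=5
Acc 9: bank0 row4 -> MISS (open row4); precharges=6
Acc 10: bank0 row1 -> MISS (open row1); precharges=7
Acc 11: bank0 row4 -> MISS (open row4); precharges=8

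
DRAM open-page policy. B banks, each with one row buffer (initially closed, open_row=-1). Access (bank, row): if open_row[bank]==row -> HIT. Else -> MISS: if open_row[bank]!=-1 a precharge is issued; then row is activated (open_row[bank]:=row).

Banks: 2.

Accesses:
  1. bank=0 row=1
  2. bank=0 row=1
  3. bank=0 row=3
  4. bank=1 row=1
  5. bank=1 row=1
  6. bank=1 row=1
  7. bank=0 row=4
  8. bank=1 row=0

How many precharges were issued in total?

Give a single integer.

Answer: 3

Derivation:
Acc 1: bank0 row1 -> MISS (open row1); precharges=0
Acc 2: bank0 row1 -> HIT
Acc 3: bank0 row3 -> MISS (open row3); precharges=1
Acc 4: bank1 row1 -> MISS (open row1); precharges=1
Acc 5: bank1 row1 -> HIT
Acc 6: bank1 row1 -> HIT
Acc 7: bank0 row4 -> MISS (open row4); precharges=2
Acc 8: bank1 row0 -> MISS (open row0); precharges=3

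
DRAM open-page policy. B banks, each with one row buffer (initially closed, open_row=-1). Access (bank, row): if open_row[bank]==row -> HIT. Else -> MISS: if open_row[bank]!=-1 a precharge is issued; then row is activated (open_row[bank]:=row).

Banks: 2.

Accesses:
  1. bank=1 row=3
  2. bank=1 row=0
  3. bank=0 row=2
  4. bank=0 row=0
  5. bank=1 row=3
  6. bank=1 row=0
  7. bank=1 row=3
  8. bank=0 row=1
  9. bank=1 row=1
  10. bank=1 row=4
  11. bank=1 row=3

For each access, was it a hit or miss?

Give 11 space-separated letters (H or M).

Answer: M M M M M M M M M M M

Derivation:
Acc 1: bank1 row3 -> MISS (open row3); precharges=0
Acc 2: bank1 row0 -> MISS (open row0); precharges=1
Acc 3: bank0 row2 -> MISS (open row2); precharges=1
Acc 4: bank0 row0 -> MISS (open row0); precharges=2
Acc 5: bank1 row3 -> MISS (open row3); precharges=3
Acc 6: bank1 row0 -> MISS (open row0); precharges=4
Acc 7: bank1 row3 -> MISS (open row3); precharges=5
Acc 8: bank0 row1 -> MISS (open row1); precharges=6
Acc 9: bank1 row1 -> MISS (open row1); precharges=7
Acc 10: bank1 row4 -> MISS (open row4); precharges=8
Acc 11: bank1 row3 -> MISS (open row3); precharges=9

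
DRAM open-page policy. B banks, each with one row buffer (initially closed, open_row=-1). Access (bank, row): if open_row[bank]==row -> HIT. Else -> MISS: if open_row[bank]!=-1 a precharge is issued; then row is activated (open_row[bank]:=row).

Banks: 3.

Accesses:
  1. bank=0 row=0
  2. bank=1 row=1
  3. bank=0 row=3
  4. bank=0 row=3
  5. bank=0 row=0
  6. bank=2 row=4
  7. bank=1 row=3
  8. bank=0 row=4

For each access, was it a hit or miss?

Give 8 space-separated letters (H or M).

Acc 1: bank0 row0 -> MISS (open row0); precharges=0
Acc 2: bank1 row1 -> MISS (open row1); precharges=0
Acc 3: bank0 row3 -> MISS (open row3); precharges=1
Acc 4: bank0 row3 -> HIT
Acc 5: bank0 row0 -> MISS (open row0); precharges=2
Acc 6: bank2 row4 -> MISS (open row4); precharges=2
Acc 7: bank1 row3 -> MISS (open row3); precharges=3
Acc 8: bank0 row4 -> MISS (open row4); precharges=4

Answer: M M M H M M M M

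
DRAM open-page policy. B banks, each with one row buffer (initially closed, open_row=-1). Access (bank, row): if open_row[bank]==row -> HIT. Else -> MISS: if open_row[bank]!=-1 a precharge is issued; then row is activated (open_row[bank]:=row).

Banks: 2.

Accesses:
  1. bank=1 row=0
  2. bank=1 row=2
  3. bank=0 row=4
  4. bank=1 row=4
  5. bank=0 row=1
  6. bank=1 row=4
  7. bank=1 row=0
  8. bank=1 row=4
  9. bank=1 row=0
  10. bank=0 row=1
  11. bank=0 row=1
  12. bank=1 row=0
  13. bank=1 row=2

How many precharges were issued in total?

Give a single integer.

Acc 1: bank1 row0 -> MISS (open row0); precharges=0
Acc 2: bank1 row2 -> MISS (open row2); precharges=1
Acc 3: bank0 row4 -> MISS (open row4); precharges=1
Acc 4: bank1 row4 -> MISS (open row4); precharges=2
Acc 5: bank0 row1 -> MISS (open row1); precharges=3
Acc 6: bank1 row4 -> HIT
Acc 7: bank1 row0 -> MISS (open row0); precharges=4
Acc 8: bank1 row4 -> MISS (open row4); precharges=5
Acc 9: bank1 row0 -> MISS (open row0); precharges=6
Acc 10: bank0 row1 -> HIT
Acc 11: bank0 row1 -> HIT
Acc 12: bank1 row0 -> HIT
Acc 13: bank1 row2 -> MISS (open row2); precharges=7

Answer: 7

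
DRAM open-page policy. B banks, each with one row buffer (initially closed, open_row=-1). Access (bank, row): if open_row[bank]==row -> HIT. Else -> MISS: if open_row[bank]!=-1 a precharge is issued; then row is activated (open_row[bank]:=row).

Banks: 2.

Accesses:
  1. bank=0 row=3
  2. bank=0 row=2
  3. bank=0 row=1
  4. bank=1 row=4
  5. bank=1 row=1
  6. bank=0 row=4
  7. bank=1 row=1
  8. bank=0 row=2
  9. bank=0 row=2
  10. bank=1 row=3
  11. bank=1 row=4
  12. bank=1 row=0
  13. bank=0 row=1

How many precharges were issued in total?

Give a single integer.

Answer: 9

Derivation:
Acc 1: bank0 row3 -> MISS (open row3); precharges=0
Acc 2: bank0 row2 -> MISS (open row2); precharges=1
Acc 3: bank0 row1 -> MISS (open row1); precharges=2
Acc 4: bank1 row4 -> MISS (open row4); precharges=2
Acc 5: bank1 row1 -> MISS (open row1); precharges=3
Acc 6: bank0 row4 -> MISS (open row4); precharges=4
Acc 7: bank1 row1 -> HIT
Acc 8: bank0 row2 -> MISS (open row2); precharges=5
Acc 9: bank0 row2 -> HIT
Acc 10: bank1 row3 -> MISS (open row3); precharges=6
Acc 11: bank1 row4 -> MISS (open row4); precharges=7
Acc 12: bank1 row0 -> MISS (open row0); precharges=8
Acc 13: bank0 row1 -> MISS (open row1); precharges=9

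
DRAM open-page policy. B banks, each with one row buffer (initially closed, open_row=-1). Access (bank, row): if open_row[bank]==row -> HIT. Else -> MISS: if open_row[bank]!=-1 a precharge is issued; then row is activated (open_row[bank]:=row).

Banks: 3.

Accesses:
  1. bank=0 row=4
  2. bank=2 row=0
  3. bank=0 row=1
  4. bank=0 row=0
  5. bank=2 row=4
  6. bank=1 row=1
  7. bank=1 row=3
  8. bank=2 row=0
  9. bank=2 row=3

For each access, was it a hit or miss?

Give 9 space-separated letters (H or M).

Acc 1: bank0 row4 -> MISS (open row4); precharges=0
Acc 2: bank2 row0 -> MISS (open row0); precharges=0
Acc 3: bank0 row1 -> MISS (open row1); precharges=1
Acc 4: bank0 row0 -> MISS (open row0); precharges=2
Acc 5: bank2 row4 -> MISS (open row4); precharges=3
Acc 6: bank1 row1 -> MISS (open row1); precharges=3
Acc 7: bank1 row3 -> MISS (open row3); precharges=4
Acc 8: bank2 row0 -> MISS (open row0); precharges=5
Acc 9: bank2 row3 -> MISS (open row3); precharges=6

Answer: M M M M M M M M M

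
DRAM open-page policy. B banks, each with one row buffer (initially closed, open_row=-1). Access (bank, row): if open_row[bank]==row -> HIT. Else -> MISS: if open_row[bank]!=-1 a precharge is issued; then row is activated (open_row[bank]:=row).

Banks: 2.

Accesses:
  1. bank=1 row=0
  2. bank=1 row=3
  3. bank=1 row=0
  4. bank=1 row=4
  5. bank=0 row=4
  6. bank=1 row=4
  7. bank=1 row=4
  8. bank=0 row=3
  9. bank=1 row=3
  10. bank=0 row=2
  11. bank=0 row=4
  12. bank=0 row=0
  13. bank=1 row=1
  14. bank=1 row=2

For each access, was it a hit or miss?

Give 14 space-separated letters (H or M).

Answer: M M M M M H H M M M M M M M

Derivation:
Acc 1: bank1 row0 -> MISS (open row0); precharges=0
Acc 2: bank1 row3 -> MISS (open row3); precharges=1
Acc 3: bank1 row0 -> MISS (open row0); precharges=2
Acc 4: bank1 row4 -> MISS (open row4); precharges=3
Acc 5: bank0 row4 -> MISS (open row4); precharges=3
Acc 6: bank1 row4 -> HIT
Acc 7: bank1 row4 -> HIT
Acc 8: bank0 row3 -> MISS (open row3); precharges=4
Acc 9: bank1 row3 -> MISS (open row3); precharges=5
Acc 10: bank0 row2 -> MISS (open row2); precharges=6
Acc 11: bank0 row4 -> MISS (open row4); precharges=7
Acc 12: bank0 row0 -> MISS (open row0); precharges=8
Acc 13: bank1 row1 -> MISS (open row1); precharges=9
Acc 14: bank1 row2 -> MISS (open row2); precharges=10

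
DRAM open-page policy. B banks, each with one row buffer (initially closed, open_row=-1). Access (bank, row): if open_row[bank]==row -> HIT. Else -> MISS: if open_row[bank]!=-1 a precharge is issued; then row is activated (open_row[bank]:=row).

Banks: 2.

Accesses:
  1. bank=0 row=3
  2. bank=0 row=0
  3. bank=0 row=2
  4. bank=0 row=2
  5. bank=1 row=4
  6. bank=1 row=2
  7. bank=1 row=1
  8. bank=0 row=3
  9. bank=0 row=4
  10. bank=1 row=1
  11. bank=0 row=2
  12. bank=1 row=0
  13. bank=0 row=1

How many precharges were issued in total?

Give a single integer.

Acc 1: bank0 row3 -> MISS (open row3); precharges=0
Acc 2: bank0 row0 -> MISS (open row0); precharges=1
Acc 3: bank0 row2 -> MISS (open row2); precharges=2
Acc 4: bank0 row2 -> HIT
Acc 5: bank1 row4 -> MISS (open row4); precharges=2
Acc 6: bank1 row2 -> MISS (open row2); precharges=3
Acc 7: bank1 row1 -> MISS (open row1); precharges=4
Acc 8: bank0 row3 -> MISS (open row3); precharges=5
Acc 9: bank0 row4 -> MISS (open row4); precharges=6
Acc 10: bank1 row1 -> HIT
Acc 11: bank0 row2 -> MISS (open row2); precharges=7
Acc 12: bank1 row0 -> MISS (open row0); precharges=8
Acc 13: bank0 row1 -> MISS (open row1); precharges=9

Answer: 9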